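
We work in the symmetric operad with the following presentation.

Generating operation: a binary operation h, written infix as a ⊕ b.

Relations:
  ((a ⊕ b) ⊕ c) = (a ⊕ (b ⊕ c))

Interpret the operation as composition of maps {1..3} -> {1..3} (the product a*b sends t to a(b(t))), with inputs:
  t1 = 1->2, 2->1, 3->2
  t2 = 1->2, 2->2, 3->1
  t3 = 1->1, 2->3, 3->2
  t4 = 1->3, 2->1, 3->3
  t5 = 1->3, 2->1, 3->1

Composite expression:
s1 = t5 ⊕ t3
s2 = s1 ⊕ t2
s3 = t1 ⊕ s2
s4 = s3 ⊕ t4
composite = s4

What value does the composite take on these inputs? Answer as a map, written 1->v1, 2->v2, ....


1->2, 2->2, 3->2

(t5 ⊕ t3) = 1->3, 2->1, 3->1
((t5 ⊕ t3) ⊕ t2) = 1->1, 2->1, 3->3
(t1 ⊕ ((t5 ⊕ t3) ⊕ t2)) = 1->2, 2->2, 3->2
((t1 ⊕ ((t5 ⊕ t3) ⊕ t2)) ⊕ t4) = 1->2, 2->2, 3->2


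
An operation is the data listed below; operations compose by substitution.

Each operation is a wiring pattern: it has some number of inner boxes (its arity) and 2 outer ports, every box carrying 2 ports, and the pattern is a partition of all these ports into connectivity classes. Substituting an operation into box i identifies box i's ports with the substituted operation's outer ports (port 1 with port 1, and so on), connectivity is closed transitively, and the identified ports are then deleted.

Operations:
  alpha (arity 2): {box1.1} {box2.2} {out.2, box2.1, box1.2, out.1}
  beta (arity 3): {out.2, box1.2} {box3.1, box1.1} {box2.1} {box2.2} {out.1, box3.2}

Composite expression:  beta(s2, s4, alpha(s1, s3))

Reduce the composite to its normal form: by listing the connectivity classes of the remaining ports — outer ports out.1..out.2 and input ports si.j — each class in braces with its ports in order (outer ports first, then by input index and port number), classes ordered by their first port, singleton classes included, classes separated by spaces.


{out.1, s1.2, s2.1, s3.1} {out.2, s2.2} {s1.1} {s3.2} {s4.1} {s4.2}


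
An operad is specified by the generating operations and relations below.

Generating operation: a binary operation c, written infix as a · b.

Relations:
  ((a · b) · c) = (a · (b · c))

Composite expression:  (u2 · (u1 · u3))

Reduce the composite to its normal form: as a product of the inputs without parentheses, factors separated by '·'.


u2 · u1 · u3


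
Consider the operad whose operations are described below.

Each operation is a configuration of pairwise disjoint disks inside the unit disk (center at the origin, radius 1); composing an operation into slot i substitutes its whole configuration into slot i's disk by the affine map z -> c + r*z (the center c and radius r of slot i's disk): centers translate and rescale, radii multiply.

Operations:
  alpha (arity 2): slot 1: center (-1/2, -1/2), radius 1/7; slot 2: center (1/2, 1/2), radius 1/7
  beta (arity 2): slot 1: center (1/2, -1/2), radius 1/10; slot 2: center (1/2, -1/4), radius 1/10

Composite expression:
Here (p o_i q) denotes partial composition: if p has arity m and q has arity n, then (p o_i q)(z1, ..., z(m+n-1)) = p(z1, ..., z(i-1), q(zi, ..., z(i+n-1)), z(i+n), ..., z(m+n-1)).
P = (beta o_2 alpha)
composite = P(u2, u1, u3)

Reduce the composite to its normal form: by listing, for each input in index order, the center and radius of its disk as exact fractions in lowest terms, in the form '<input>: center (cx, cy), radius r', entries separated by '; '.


Nesting under beta composes maps z -> c + r*z down each u-path.
tracing u2 down its 1-map path: center (1/2, -1/2), radius 1/10
tracing u1 down its 2-map path: center (9/20, -3/10), radius 1/70
tracing u3 down its 2-map path: center (11/20, -1/5), radius 1/70

u1: center (9/20, -3/10), radius 1/70; u2: center (1/2, -1/2), radius 1/10; u3: center (11/20, -1/5), radius 1/70


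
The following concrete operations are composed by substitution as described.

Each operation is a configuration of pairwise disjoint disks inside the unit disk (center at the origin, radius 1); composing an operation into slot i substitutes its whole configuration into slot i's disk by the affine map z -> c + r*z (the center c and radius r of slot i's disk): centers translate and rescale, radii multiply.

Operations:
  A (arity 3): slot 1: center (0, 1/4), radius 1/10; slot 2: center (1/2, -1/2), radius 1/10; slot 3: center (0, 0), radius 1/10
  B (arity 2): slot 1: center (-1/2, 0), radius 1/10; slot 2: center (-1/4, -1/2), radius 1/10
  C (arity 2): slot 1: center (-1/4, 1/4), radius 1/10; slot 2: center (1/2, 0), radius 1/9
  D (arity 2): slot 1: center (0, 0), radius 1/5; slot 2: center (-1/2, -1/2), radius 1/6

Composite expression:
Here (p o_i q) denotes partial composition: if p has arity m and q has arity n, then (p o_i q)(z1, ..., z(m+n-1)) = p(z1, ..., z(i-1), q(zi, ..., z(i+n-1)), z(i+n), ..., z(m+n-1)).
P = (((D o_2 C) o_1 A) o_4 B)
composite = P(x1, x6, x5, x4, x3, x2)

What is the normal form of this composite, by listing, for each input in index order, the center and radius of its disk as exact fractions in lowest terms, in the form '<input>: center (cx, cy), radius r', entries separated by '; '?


Below D, radii multiply path by path; the x-disk centers shift.
tracing x1 down its 2-map path: center (0, 1/20), radius 1/50
tracing x6 down its 2-map path: center (1/10, -1/10), radius 1/50
tracing x5 down its 2-map path: center (0, 0), radius 1/50
tracing x4 down its 3-map path: center (-11/20, -11/24), radius 1/600
tracing x3 down its 3-map path: center (-131/240, -7/15), radius 1/600
tracing x2 down its 2-map path: center (-5/12, -1/2), radius 1/54

x1: center (0, 1/20), radius 1/50; x2: center (-5/12, -1/2), radius 1/54; x3: center (-131/240, -7/15), radius 1/600; x4: center (-11/20, -11/24), radius 1/600; x5: center (0, 0), radius 1/50; x6: center (1/10, -1/10), radius 1/50


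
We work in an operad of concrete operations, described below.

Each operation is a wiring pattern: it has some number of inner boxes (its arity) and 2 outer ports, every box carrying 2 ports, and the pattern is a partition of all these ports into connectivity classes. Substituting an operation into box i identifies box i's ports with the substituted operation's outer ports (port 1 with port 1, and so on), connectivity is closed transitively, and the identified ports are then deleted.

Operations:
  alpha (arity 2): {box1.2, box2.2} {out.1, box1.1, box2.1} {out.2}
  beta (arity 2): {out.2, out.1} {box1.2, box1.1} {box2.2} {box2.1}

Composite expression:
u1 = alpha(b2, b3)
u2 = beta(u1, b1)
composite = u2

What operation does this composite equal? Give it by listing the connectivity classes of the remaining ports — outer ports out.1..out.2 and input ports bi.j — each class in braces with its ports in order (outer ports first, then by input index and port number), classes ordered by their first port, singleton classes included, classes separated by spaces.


{out.1, out.2} {b1.1} {b1.2} {b2.1, b3.1} {b2.2, b3.2}

After gluing at beta, chains via deleted ports link the b-ports.
stage alpha: inputs (b2, b3), connectivity {out.1, b2.1, b3.1} {out.2} {b2.2, b3.2}, out.j its boundary
stage beta: inputs (b2, b3, b1), connectivity {out.1, out.2} {b1.1} {b1.2} {b2.1, b3.1} {b2.2, b3.2}, out.j its boundary


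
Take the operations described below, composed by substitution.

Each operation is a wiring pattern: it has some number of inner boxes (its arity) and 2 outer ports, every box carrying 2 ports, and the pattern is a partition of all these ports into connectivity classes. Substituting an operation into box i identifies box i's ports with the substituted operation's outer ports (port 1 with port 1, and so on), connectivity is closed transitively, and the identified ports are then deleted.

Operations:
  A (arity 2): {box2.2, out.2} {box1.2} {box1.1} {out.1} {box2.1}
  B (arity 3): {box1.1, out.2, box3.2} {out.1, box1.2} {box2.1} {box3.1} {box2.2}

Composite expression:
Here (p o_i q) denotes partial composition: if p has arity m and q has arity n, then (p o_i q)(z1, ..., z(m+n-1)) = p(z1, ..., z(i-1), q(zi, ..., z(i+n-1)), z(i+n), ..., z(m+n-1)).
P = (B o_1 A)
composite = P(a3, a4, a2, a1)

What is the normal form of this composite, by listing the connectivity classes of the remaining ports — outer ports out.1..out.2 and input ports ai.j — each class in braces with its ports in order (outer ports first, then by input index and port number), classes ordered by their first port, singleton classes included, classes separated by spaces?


Two ports join when wires chain via B-identified ports.
composing A on (a3, a4), with out.j its own outer ports: {out.1} {out.2, a4.2} {a3.1} {a3.2} {a4.1}
composing B on (a3, a4, a2, a1), with out.j its own outer ports: {out.1, a4.2} {out.2, a1.2} {a1.1} {a2.1} {a2.2} {a3.1} {a3.2} {a4.1}

{out.1, a4.2} {out.2, a1.2} {a1.1} {a2.1} {a2.2} {a3.1} {a3.2} {a4.1}


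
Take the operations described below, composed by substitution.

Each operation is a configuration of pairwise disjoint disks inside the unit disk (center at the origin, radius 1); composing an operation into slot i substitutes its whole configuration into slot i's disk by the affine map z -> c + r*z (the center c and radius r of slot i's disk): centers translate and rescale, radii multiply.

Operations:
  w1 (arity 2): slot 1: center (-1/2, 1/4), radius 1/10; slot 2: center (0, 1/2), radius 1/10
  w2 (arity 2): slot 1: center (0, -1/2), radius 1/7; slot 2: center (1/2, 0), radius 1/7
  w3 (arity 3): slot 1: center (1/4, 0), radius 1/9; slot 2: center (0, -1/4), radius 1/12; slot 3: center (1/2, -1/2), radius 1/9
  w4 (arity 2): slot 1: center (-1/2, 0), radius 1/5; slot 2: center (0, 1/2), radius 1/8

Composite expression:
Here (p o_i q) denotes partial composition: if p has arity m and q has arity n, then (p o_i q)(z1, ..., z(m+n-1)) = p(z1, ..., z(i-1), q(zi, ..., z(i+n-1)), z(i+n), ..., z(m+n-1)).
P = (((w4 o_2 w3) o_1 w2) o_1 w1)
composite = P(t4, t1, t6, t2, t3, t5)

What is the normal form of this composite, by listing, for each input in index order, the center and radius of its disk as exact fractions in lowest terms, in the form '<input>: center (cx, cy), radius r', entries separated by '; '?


Affine substitution under w4: radii multiply and t-centers shift.
t4 passes through 3 substitutions, ending at center (-18/35, -13/140), radius 1/350
t1 passes through 3 substitutions, ending at center (-1/2, -3/35), radius 1/350
t6 passes through 2 substitutions, ending at center (-2/5, 0), radius 1/35
t2 passes through 2 substitutions, ending at center (1/32, 1/2), radius 1/72
t3 passes through 2 substitutions, ending at center (0, 15/32), radius 1/96
t5 passes through 2 substitutions, ending at center (1/16, 7/16), radius 1/72

t1: center (-1/2, -3/35), radius 1/350; t2: center (1/32, 1/2), radius 1/72; t3: center (0, 15/32), radius 1/96; t4: center (-18/35, -13/140), radius 1/350; t5: center (1/16, 7/16), radius 1/72; t6: center (-2/5, 0), radius 1/35


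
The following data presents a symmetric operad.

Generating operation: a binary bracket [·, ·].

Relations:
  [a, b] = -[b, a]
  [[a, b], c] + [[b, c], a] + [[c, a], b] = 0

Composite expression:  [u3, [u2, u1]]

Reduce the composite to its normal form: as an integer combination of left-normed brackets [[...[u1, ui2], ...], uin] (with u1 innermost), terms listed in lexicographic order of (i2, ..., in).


[[u1, u2], u3]

Expand each bracket as ab - ba; the u1-initial words give the coefficients.
Composite bracket: [u3, [u2, u1]]
Full expansion: 4 signed words from ab - ba (2^2 = 4).
Words beginning with u1 determine it all:
  from u1u2u3, sign +1: term +[[u1, u2], u3]


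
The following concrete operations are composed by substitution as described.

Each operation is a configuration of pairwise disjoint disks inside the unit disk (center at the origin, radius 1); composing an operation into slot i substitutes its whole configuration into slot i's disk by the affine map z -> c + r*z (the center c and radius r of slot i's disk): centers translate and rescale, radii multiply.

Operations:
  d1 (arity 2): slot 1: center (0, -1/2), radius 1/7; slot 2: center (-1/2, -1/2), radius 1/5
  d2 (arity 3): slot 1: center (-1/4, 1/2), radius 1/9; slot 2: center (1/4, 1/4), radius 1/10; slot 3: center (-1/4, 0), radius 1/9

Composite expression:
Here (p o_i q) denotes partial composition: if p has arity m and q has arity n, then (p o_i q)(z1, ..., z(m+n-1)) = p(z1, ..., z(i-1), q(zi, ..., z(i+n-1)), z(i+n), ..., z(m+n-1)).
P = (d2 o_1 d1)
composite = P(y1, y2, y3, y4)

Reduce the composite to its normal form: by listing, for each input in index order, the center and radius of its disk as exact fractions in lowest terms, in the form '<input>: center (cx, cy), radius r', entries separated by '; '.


y1: center (-1/4, 4/9), radius 1/63; y2: center (-11/36, 4/9), radius 1/45; y3: center (1/4, 1/4), radius 1/10; y4: center (-1/4, 0), radius 1/9

Each y-disk chains the slot maps above it in d2; radii multiply.
tracing y1 down its 2-map path: center (-1/4, 4/9), radius 1/63
tracing y2 down its 2-map path: center (-11/36, 4/9), radius 1/45
tracing y3 down its 1-map path: center (1/4, 1/4), radius 1/10
tracing y4 down its 1-map path: center (-1/4, 0), radius 1/9


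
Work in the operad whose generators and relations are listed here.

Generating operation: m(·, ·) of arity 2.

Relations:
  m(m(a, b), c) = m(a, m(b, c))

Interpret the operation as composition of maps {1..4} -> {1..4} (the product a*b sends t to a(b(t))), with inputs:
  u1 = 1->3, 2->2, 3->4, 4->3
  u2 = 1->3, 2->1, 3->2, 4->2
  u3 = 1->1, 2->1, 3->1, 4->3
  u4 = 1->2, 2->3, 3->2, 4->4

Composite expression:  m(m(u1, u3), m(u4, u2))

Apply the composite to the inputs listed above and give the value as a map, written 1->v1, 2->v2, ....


1->3, 2->3, 3->3, 4->3

m(u1, u3) = 1->3, 2->3, 3->3, 4->4
m(u4, u2) = 1->2, 2->2, 3->3, 4->3
m(m(u1, u3), m(u4, u2)) = 1->3, 2->3, 3->3, 4->3


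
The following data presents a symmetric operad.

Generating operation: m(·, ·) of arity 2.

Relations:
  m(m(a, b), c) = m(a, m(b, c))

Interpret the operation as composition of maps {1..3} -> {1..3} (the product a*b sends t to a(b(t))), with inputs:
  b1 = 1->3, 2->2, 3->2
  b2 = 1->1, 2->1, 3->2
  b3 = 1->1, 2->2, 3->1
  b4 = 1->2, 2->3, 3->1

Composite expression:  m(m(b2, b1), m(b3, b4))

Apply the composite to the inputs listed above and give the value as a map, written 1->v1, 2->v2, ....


m(b2, b1) = 1->2, 2->1, 3->1
m(b3, b4) = 1->2, 2->1, 3->1
m(m(b2, b1), m(b3, b4)) = 1->1, 2->2, 3->2

1->1, 2->2, 3->2


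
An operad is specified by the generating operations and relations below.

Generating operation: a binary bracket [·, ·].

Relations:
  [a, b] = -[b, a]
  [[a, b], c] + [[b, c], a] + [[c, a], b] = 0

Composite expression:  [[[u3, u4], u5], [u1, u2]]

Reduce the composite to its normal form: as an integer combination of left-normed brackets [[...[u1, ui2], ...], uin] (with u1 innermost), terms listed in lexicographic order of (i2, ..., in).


-[[[[u1, u2], u3], u4], u5] + [[[[u1, u2], u4], u3], u5] + [[[[u1, u2], u5], u3], u4] - [[[[u1, u2], u5], u4], u3]

Left-normed coefficients sit on the u1-initial expansion words.
Composite bracket: [[[u3, u4], u5], [u1, u2]]
Applying ab - ba throughout gives 16 signed words (2^4 = 16).
Only words starting with u1 matter:
  u1u2u3u4u5 (sign -1) contributes -[[[[u1, u2], u3], u4], u5]
  u1u2u4u3u5 (sign +1) contributes +[[[[u1, u2], u4], u3], u5]
  u1u2u5u3u4 (sign +1) contributes +[[[[u1, u2], u5], u3], u4]
  u1u2u5u4u3 (sign -1) contributes -[[[[u1, u2], u5], u4], u3]


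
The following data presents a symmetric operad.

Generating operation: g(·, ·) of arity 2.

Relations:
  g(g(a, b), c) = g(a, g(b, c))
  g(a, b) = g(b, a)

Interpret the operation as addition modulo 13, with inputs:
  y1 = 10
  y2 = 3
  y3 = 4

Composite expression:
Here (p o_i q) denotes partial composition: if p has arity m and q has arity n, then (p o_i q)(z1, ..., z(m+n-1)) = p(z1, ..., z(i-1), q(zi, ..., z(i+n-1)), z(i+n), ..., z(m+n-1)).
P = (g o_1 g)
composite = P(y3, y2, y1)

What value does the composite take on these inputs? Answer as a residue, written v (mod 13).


4 (mod 13)

g(y3, y2) = 7
g(g(y3, y2), y1) = 4


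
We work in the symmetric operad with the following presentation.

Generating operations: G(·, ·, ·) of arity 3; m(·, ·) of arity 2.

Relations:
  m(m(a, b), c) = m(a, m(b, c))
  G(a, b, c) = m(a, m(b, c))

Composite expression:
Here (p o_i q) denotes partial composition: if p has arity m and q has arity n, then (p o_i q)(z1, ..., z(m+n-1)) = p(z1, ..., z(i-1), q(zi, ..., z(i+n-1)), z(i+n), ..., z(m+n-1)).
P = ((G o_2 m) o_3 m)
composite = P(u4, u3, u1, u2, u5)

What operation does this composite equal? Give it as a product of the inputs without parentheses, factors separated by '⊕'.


u4 ⊕ u3 ⊕ u1 ⊕ u2 ⊕ u5

Associativity of G dissolves the nesting; only the u-input order survives.
m(u1, u2) spells out as u1 ⊕ u2
m(u3, m(u1, u2)) spells out as u3 ⊕ u1 ⊕ u2
G(u4, m(u3, m(u1, u2)), u5) spells out as u4 ⊕ u3 ⊕ u1 ⊕ u2 ⊕ u5


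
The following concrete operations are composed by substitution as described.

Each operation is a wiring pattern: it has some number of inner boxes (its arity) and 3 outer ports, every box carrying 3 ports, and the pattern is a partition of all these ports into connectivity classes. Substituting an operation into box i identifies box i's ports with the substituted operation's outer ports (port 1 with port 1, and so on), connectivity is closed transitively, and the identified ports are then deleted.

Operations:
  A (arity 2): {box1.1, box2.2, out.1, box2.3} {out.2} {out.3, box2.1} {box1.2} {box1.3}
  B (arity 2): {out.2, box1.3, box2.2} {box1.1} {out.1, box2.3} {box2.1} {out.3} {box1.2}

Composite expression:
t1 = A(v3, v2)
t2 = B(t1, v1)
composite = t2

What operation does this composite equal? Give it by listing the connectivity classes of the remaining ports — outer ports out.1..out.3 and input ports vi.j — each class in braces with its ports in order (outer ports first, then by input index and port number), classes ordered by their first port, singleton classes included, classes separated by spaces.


{out.1, v1.3} {out.2, v1.2, v2.1} {out.3} {v1.1} {v2.2, v2.3, v3.1} {v3.2} {v3.3}

After gluing at B, chains via deleted ports link the v-ports.
after A, the pattern on (v3, v2) reads {out.1, v2.2, v2.3, v3.1} {out.2} {out.3, v2.1} {v3.2} {v3.3} (out.j = its outer ports)
after B, the pattern on (v3, v2, v1) reads {out.1, v1.3} {out.2, v1.2, v2.1} {out.3} {v1.1} {v2.2, v2.3, v3.1} {v3.2} {v3.3} (out.j = its outer ports)


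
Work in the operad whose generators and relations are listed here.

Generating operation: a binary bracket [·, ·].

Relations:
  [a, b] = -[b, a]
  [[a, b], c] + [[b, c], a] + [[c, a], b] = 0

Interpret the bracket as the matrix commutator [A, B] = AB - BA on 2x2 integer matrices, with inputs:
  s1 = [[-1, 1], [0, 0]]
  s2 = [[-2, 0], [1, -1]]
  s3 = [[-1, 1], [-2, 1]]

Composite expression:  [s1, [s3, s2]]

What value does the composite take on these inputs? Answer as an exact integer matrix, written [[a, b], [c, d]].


[[4, -3], [4, -4]]


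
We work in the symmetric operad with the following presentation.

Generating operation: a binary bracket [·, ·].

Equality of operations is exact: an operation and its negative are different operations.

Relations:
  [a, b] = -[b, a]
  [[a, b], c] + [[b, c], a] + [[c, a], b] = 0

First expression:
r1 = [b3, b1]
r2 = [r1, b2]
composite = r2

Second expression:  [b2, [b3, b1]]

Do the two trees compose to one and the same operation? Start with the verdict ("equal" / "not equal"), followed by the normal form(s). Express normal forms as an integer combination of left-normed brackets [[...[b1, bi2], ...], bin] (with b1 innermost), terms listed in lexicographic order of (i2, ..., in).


not equal; the first gives -[[b1, b3], b2] and the second [[b1, b3], b2]

The first expression reduces to -[[b1, b3], b2]
The second expression reduces to [[b1, b3], b2]
No match — not equal.


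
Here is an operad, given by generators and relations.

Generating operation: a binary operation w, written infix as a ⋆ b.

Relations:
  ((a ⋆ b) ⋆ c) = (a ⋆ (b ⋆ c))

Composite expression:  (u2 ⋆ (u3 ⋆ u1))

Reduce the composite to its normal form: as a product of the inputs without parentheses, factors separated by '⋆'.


u2 ⋆ u3 ⋆ u1

The w-tree's shape is irrelevant; the u-reading-order decides.
(u3 ⋆ u1) flattens to u3 ⋆ u1
(u2 ⋆ (u3 ⋆ u1)) flattens to u2 ⋆ u3 ⋆ u1


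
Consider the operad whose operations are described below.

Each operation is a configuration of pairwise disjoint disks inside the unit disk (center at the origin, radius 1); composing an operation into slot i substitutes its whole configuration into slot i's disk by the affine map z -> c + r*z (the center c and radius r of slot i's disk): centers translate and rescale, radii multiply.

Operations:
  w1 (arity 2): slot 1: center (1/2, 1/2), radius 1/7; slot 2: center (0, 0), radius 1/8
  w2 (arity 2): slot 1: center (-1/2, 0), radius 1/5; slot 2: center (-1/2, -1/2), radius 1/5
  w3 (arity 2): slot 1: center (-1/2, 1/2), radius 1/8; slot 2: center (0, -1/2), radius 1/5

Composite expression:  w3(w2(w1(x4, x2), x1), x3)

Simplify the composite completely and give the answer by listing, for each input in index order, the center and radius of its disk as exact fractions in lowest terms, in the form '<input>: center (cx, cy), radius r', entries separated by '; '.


x1: center (-9/16, 7/16), radius 1/40; x2: center (-9/16, 1/2), radius 1/320; x3: center (0, -1/2), radius 1/5; x4: center (-11/20, 41/80), radius 1/280

Below w3, radii multiply path by path; the x-disk centers shift.
x4 passes through 3 substitutions, ending at center (-11/20, 41/80), radius 1/280
x2 passes through 3 substitutions, ending at center (-9/16, 1/2), radius 1/320
x1 passes through 2 substitutions, ending at center (-9/16, 7/16), radius 1/40
x3 passes through 1 substitution, ending at center (0, -1/2), radius 1/5


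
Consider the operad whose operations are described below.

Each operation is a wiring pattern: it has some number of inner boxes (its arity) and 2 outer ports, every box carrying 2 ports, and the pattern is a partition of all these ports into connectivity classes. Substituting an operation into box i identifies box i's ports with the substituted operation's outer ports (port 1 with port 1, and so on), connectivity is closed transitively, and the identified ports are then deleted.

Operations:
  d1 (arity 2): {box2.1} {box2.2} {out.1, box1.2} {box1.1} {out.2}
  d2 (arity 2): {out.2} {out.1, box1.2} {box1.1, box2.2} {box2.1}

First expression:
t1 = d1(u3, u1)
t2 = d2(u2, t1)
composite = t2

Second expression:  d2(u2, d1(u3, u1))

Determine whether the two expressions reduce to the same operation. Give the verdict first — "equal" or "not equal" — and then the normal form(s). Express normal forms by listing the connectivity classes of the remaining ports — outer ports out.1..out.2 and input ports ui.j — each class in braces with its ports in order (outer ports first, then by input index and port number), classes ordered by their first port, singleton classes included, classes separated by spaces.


The first expression reduces to {out.1, u2.2} {out.2} {u1.1} {u1.2} {u2.1} {u3.1} {u3.2}
The second expression reduces to {out.1, u2.2} {out.2} {u1.1} {u1.2} {u2.1} {u3.1} {u3.2}
The normal forms match — equal.

equal: each reduces to {out.1, u2.2} {out.2} {u1.1} {u1.2} {u2.1} {u3.1} {u3.2}


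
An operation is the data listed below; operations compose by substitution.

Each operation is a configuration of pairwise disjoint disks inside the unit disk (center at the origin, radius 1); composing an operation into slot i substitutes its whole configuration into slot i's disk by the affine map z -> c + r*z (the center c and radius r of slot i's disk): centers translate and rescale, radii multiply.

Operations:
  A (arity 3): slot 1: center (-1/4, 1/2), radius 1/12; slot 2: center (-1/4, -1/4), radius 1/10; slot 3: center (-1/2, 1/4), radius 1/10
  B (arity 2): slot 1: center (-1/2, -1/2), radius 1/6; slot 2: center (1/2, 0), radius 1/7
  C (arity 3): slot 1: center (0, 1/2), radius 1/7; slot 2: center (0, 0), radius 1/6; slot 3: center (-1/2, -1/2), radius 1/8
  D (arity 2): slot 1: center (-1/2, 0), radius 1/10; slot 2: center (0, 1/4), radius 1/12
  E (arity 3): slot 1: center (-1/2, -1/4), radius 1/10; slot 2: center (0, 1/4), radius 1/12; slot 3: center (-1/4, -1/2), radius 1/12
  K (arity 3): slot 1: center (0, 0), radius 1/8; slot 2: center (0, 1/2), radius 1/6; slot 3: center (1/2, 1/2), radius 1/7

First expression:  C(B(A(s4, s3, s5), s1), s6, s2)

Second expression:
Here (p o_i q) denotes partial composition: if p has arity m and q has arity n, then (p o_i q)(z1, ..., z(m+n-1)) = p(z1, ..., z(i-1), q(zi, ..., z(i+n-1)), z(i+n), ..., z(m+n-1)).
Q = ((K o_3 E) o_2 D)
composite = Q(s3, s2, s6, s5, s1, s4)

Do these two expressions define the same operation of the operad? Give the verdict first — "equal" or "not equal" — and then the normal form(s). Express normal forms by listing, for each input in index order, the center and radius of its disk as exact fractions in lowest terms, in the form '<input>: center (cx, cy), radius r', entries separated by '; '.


not equal: they reduce to s1: center (1/14, 1/2), radius 1/49; s2: center (-1/2, -1/2), radius 1/8; s3: center (-13/168, 71/168), radius 1/420; s4: center (-13/168, 37/84), radius 1/504; s5: center (-1/12, 73/168), radius 1/420; s6: center (0, 0), radius 1/6 and s1: center (1/2, 15/28), radius 1/84; s2: center (-1/12, 1/2), radius 1/60; s3: center (0, 0), radius 1/8; s4: center (13/28, 3/7), radius 1/84; s5: center (3/7, 13/28), radius 1/70; s6: center (0, 13/24), radius 1/72

Reducing the first expression gives s1: center (1/14, 1/2), radius 1/49; s2: center (-1/2, -1/2), radius 1/8; s3: center (-13/168, 71/168), radius 1/420; s4: center (-13/168, 37/84), radius 1/504; s5: center (-1/12, 73/168), radius 1/420; s6: center (0, 0), radius 1/6
Reducing the second expression gives s1: center (1/2, 15/28), radius 1/84; s2: center (-1/12, 1/2), radius 1/60; s3: center (0, 0), radius 1/8; s4: center (13/28, 3/7), radius 1/84; s5: center (3/7, 13/28), radius 1/70; s6: center (0, 13/24), radius 1/72
The normal forms differ: not equal.


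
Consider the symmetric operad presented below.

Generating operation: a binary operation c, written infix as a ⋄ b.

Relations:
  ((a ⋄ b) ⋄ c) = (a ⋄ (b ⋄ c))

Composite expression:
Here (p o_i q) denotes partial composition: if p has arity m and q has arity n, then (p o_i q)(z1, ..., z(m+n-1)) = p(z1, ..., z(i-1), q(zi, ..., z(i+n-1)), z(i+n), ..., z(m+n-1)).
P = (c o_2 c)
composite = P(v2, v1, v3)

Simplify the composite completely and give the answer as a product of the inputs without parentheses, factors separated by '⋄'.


Every regrouping of c is equal, so read the v-inputs in written order.
(v1 ⋄ v3) collapses to v1 ⋄ v3
(v2 ⋄ (v1 ⋄ v3)) collapses to v2 ⋄ v1 ⋄ v3

v2 ⋄ v1 ⋄ v3


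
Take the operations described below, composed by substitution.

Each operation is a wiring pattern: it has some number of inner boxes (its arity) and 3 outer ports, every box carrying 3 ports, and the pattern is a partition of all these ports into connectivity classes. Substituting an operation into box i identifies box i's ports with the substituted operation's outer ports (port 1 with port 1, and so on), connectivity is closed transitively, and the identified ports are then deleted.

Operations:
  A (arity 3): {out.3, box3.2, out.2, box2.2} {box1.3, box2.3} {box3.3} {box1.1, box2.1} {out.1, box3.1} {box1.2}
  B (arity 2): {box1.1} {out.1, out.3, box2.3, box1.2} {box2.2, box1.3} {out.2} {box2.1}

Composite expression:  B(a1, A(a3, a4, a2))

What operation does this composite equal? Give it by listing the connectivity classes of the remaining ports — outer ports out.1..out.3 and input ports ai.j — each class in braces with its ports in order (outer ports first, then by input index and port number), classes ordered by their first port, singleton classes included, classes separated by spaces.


{out.1, out.3, a1.2, a1.3, a2.2, a4.2} {out.2} {a1.1} {a2.1} {a2.3} {a3.1, a4.1} {a3.2} {a3.3, a4.3}

Connectivity passes through glued B-boundaries; trace each wire chain.
through A, on inputs (a3, a4, a2): {out.1, a2.1} {out.2, out.3, a2.2, a4.2} {a2.3} {a3.1, a4.1} {a3.2} {a3.3, a4.3} (out.j = stage outer ports)
through B, on inputs (a1, a3, a4, a2): {out.1, out.3, a1.2, a1.3, a2.2, a4.2} {out.2} {a1.1} {a2.1} {a2.3} {a3.1, a4.1} {a3.2} {a3.3, a4.3} (out.j = stage outer ports)


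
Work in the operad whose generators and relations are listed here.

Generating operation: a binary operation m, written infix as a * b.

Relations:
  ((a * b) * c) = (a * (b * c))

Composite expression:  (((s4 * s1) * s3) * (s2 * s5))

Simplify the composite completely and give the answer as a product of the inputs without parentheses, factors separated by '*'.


s4 * s1 * s3 * s2 * s5


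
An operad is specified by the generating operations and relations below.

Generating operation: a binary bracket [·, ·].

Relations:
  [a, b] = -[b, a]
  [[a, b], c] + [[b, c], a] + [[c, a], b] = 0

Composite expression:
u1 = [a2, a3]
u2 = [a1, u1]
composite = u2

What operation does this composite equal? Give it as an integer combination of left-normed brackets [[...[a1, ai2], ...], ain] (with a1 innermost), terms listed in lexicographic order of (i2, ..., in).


[[a1, a2], a3] - [[a1, a3], a2]

In the tensor algebra, words opening a1 carry the a1-anchored form.
Composite bracket: [a1, [a2, a3]]
Each bracket splits as ab - ba, giving 4 signed words (2^2 = 4).
Collect the words opening with a1:
  sign of a1a2a3 is +1, so it contributes +[[a1, a2], a3]
  sign of a1a3a2 is -1, so it contributes -[[a1, a3], a2]


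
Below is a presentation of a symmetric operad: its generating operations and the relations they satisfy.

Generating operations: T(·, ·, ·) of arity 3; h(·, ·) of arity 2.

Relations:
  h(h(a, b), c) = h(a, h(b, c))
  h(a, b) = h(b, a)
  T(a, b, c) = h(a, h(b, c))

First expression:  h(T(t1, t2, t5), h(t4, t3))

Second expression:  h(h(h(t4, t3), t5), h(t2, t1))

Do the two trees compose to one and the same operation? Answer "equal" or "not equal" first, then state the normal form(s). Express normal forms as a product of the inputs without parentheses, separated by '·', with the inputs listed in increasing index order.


equal: each reduces to t1 · t2 · t3 · t4 · t5


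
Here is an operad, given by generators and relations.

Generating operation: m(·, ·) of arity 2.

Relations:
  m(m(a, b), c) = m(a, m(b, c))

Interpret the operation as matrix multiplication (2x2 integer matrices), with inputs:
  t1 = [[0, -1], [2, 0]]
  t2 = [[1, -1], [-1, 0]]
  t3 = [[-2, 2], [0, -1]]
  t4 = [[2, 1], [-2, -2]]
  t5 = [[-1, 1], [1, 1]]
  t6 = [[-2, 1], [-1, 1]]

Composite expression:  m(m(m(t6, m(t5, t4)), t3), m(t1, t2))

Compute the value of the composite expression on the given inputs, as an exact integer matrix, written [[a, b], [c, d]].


[[6, -22], [4, -12]]

m(t5, t4) = [[-4, -3], [0, -1]]
m(t6, m(t5, t4)) = [[8, 5], [4, 2]]
m(m(t6, m(t5, t4)), t3) = [[-16, 11], [-8, 6]]
m(t1, t2) = [[1, 0], [2, -2]]
m(m(m(t6, m(t5, t4)), t3), m(t1, t2)) = [[6, -22], [4, -12]]


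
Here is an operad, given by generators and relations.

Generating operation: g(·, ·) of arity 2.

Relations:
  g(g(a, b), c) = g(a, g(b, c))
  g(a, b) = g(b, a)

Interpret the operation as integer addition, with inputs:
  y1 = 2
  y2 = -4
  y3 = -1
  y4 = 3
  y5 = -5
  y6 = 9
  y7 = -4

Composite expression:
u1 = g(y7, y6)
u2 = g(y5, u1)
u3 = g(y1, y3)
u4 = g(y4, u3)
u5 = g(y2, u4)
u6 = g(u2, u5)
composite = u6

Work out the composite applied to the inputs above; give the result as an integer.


g(y7, y6) = 5
g(y5, g(y7, y6)) = 0
g(y1, y3) = 1
g(y4, g(y1, y3)) = 4
g(y2, g(y4, g(y1, y3))) = 0
g(g(y5, g(y7, y6)), g(y2, g(y4, g(y1, y3)))) = 0

0


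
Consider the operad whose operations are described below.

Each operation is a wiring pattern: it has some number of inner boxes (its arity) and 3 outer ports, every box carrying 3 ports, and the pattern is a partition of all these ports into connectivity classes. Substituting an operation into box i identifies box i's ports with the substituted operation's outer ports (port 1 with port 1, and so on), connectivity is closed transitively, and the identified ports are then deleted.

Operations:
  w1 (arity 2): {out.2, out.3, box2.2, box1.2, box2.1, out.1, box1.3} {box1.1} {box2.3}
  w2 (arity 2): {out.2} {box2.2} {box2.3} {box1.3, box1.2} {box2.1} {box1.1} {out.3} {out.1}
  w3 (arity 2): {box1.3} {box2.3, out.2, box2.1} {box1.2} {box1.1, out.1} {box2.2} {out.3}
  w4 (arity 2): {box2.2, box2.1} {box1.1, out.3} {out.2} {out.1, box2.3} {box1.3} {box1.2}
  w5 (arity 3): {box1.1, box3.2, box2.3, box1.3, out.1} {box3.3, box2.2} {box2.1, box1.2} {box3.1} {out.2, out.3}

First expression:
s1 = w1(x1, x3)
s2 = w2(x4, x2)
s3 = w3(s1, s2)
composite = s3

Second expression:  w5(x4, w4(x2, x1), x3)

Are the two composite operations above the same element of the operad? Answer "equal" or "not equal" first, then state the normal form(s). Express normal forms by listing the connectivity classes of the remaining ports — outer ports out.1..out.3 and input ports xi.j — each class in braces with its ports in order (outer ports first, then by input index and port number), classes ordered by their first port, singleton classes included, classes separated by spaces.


not equal; first: {out.1, x1.2, x1.3, x3.1, x3.2} {out.2} {out.3} {x1.1} {x2.1} {x2.2} {x2.3} {x3.3} {x4.1} {x4.2, x4.3}; second: {out.1, x2.1, x3.2, x4.1, x4.3} {out.2, out.3} {x1.1, x1.2} {x1.3, x4.2} {x2.2} {x2.3} {x3.1} {x3.3}


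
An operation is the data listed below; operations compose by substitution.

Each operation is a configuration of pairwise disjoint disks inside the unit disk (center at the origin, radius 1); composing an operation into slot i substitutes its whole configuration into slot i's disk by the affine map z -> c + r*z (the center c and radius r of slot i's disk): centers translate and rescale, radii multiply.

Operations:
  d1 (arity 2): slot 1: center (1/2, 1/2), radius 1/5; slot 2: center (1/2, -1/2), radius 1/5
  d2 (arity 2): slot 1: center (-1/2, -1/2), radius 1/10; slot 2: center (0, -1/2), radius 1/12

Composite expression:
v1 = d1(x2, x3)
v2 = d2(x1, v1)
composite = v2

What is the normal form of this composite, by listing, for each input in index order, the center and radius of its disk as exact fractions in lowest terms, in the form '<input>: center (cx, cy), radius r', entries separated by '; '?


x1: center (-1/2, -1/2), radius 1/10; x2: center (1/24, -11/24), radius 1/60; x3: center (1/24, -13/24), radius 1/60

Below d2, radii multiply path by path; the x-disk centers shift.
input x1: applying the 1 nested substitution gives center (-1/2, -1/2), radius 1/10
input x2: applying the 2 nested substitutions gives center (1/24, -11/24), radius 1/60
input x3: applying the 2 nested substitutions gives center (1/24, -13/24), radius 1/60


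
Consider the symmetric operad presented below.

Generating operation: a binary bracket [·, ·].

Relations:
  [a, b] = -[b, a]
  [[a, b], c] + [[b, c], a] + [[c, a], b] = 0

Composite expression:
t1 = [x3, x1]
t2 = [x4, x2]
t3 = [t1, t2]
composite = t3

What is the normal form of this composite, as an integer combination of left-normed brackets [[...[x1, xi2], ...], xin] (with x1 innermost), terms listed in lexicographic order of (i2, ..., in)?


[[[x1, x3], x2], x4] - [[[x1, x3], x4], x2]


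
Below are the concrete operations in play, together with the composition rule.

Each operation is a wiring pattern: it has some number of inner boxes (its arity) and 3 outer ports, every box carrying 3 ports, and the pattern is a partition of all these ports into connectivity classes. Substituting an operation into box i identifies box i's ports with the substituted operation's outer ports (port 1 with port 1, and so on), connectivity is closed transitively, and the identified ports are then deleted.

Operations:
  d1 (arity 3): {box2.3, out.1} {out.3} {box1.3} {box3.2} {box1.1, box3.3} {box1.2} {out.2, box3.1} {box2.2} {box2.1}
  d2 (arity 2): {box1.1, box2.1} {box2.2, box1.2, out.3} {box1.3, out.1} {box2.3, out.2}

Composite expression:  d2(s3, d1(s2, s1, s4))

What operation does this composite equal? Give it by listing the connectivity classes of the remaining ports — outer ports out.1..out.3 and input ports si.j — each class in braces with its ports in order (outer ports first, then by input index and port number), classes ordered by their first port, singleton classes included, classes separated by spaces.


{out.1, s3.3} {out.2} {out.3, s3.2, s4.1} {s1.1} {s1.2} {s1.3, s3.1} {s2.1, s4.3} {s2.2} {s2.3} {s4.2}

Reachability decides: close wires over d2-identified ports.
through d1, on inputs (s2, s1, s4): {out.1, s1.3} {out.2, s4.1} {out.3} {s1.1} {s1.2} {s2.1, s4.3} {s2.2} {s2.3} {s4.2} (out.j = stage outer ports)
through d2, on inputs (s3, s2, s1, s4): {out.1, s3.3} {out.2} {out.3, s3.2, s4.1} {s1.1} {s1.2} {s1.3, s3.1} {s2.1, s4.3} {s2.2} {s2.3} {s4.2} (out.j = stage outer ports)


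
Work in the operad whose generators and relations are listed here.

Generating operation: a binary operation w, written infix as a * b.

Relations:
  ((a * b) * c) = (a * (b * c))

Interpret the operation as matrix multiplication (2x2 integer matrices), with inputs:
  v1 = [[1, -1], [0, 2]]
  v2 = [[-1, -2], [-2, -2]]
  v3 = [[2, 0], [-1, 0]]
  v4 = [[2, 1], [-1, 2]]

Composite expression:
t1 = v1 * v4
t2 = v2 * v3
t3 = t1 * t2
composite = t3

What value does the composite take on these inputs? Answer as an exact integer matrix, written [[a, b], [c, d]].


[[2, 0], [-8, 0]]

(v1 * v4) = [[3, -1], [-2, 4]]
(v2 * v3) = [[0, 0], [-2, 0]]
((v1 * v4) * (v2 * v3)) = [[2, 0], [-8, 0]]


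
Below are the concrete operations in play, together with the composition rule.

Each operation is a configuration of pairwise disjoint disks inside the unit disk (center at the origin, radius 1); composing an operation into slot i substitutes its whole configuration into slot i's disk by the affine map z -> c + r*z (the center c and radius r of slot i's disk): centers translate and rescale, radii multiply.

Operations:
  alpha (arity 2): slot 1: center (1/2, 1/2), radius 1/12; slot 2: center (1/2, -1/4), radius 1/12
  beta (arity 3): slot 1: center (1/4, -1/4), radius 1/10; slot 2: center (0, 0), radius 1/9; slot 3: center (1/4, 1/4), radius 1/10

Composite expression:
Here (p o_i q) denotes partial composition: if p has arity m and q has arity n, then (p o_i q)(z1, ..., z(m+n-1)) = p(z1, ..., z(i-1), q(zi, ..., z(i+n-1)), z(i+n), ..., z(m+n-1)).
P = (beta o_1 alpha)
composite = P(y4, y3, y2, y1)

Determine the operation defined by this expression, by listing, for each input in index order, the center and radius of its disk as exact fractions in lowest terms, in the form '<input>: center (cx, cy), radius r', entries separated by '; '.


y1: center (1/4, 1/4), radius 1/10; y2: center (0, 0), radius 1/9; y3: center (3/10, -11/40), radius 1/120; y4: center (3/10, -1/5), radius 1/120

Each y-disk chains the slot maps above it in beta; radii multiply.
for y4, the 2-step affine chain lands on center (3/10, -1/5), radius 1/120
for y3, the 2-step affine chain lands on center (3/10, -11/40), radius 1/120
for y2, the 1-step affine chain lands on center (0, 0), radius 1/9
for y1, the 1-step affine chain lands on center (1/4, 1/4), radius 1/10


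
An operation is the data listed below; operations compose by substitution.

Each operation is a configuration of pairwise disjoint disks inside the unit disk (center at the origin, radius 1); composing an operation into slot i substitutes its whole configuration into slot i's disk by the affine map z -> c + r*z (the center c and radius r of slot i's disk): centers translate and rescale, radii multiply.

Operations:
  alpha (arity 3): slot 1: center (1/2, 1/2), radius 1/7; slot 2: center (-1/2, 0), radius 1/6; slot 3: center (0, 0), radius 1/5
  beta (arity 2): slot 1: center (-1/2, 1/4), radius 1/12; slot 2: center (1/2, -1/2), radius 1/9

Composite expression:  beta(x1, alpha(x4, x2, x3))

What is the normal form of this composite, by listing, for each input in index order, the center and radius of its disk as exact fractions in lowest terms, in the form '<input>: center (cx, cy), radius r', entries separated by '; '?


Each x-disk chains the slot maps above it in beta; radii multiply.
x1: after 1 affine step, its disk has center (-1/2, 1/4), radius 1/12
x4: after 2 affine steps, its disk has center (5/9, -4/9), radius 1/63
x2: after 2 affine steps, its disk has center (4/9, -1/2), radius 1/54
x3: after 2 affine steps, its disk has center (1/2, -1/2), radius 1/45

x1: center (-1/2, 1/4), radius 1/12; x2: center (4/9, -1/2), radius 1/54; x3: center (1/2, -1/2), radius 1/45; x4: center (5/9, -4/9), radius 1/63
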